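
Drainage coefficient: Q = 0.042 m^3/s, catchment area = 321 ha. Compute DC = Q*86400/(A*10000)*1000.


DC = Q * 86400 / (A * 10000) * 1000
DC = 0.042 * 86400 / (321 * 10000) * 1000
DC = 3628800.0000 / 3210000

1.1305 mm/day


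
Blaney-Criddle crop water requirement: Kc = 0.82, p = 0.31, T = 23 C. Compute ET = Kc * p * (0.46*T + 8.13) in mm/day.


ET = Kc * p * (0.46*T + 8.13)
ET = 0.82 * 0.31 * (0.46*23 + 8.13)
ET = 0.82 * 0.31 * 18.7100

4.7561 mm/day


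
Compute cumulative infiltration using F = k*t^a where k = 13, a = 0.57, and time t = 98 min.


F = k * t^a = 13 * 98^0.57
F = 13 * 13.645796

177.3953 mm


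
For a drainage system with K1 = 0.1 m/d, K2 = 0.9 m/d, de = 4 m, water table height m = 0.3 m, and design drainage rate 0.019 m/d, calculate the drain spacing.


S^2 = 8*K2*de*m/q + 4*K1*m^2/q
S^2 = 8*0.9*4*0.3/0.019 + 4*0.1*0.3^2/0.019
S = sqrt(456.6316)

21.3689 m


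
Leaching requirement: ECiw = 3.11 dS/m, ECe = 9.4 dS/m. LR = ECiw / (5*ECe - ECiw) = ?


LR = ECiw / (5*ECe - ECiw)
LR = 3.11 / (5*9.4 - 3.11)
LR = 3.11 / 43.8900

0.0709


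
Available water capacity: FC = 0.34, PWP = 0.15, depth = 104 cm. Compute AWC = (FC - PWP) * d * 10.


AWC = (FC - PWP) * d * 10
AWC = (0.34 - 0.15) * 104 * 10
AWC = 0.1900 * 104 * 10

197.6000 mm


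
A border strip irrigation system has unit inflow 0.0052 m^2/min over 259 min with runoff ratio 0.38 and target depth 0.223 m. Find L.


L = q*t/((1+r)*Z)
L = 0.0052*259/((1+0.38)*0.223)
L = 1.3468/0.30774

4.3764 m


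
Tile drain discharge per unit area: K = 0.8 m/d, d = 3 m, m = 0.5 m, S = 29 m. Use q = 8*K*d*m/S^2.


q = 8*K*d*m/S^2
q = 8*0.8*3*0.5/29^2
q = 9.6000 / 841

0.0114 m/d


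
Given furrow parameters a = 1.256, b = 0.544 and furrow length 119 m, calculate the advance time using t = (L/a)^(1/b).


t = (L/a)^(1/b)
t = (119/1.256)^(1/0.544)
t = 94.745223^(1/0.544)

4299.0988 min


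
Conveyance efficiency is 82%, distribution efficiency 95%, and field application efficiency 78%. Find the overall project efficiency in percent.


Ec = 0.82, Eb = 0.95, Ea = 0.78
E = 0.82 * 0.95 * 0.78 * 100 = 60.7620%

60.7620 %


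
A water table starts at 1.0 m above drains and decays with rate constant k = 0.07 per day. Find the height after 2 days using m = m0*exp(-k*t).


m = m0 * exp(-k*t)
m = 1.0 * exp(-0.07 * 2)
m = 1.0 * exp(-0.1400)

0.8694 m


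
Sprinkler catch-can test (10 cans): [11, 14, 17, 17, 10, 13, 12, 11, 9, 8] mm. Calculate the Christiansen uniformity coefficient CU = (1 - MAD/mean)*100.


mean = 12.200000 mm
MAD = 2.440000 mm
CU = (1 - 2.440000/12.200000)*100

80.0000 %


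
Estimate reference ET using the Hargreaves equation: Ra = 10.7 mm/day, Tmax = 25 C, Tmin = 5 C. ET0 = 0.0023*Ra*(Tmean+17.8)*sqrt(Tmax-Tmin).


Tmean = (Tmax + Tmin)/2 = (25 + 5)/2 = 15.0
ET0 = 0.0023 * 10.7 * (15.0 + 17.8) * sqrt(25 - 5)
ET0 = 0.0023 * 10.7 * 32.8 * 4.472136

3.6099 mm/day


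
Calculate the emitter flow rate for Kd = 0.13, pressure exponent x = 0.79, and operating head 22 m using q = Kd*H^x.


q = Kd * H^x = 0.13 * 22^0.79 = 0.13 * 11.495131

1.4944 L/h


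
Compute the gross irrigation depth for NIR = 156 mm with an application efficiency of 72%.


Ea = 72% = 0.72
GID = NIR / Ea = 156 / 0.72 = 216.6667 mm

216.6667 mm


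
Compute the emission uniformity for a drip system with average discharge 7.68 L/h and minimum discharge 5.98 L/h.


EU = (q_min/q_avg)*100 = (5.98/7.68)*100 = 77.8646%

77.8646 %


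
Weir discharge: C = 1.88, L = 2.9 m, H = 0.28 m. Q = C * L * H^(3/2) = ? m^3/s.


Q = C * L * H^(3/2) = 1.88 * 2.9 * 0.28^1.5 = 1.88 * 2.9 * 0.148162

0.8078 m^3/s


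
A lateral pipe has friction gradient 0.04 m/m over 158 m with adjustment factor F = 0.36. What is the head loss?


hf = J * L * F = 0.04 * 158 * 0.36 = 2.2752 m

2.2752 m


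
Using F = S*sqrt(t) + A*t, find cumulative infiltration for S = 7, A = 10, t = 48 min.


F = S*sqrt(t) + A*t
F = 7*sqrt(48) + 10*48
F = 7*6.928203 + 480

528.4974 mm


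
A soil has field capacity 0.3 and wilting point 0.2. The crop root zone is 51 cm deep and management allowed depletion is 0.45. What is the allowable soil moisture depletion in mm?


SMD = (FC - PWP) * d * MAD * 10
SMD = (0.3 - 0.2) * 51 * 0.45 * 10
SMD = 0.1000 * 51 * 0.45 * 10

22.9500 mm


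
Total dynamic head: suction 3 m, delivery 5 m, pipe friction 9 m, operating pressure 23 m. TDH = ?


TDH = Hs + Hd + hf + Hp = 3 + 5 + 9 + 23 = 40

40 m


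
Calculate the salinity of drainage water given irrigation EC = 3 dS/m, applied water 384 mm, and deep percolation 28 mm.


EC_dw = EC_iw * D_iw / D_dw
EC_dw = 3 * 384 / 28
EC_dw = 1152 / 28

41.1429 dS/m


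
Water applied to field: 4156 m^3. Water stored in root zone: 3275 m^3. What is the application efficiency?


Ea = V_root / V_field * 100 = 3275 / 4156 * 100 = 78.8017%

78.8017 %


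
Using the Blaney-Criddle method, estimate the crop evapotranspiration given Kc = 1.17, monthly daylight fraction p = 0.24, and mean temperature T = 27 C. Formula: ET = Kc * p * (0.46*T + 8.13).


ET = Kc * p * (0.46*T + 8.13)
ET = 1.17 * 0.24 * (0.46*27 + 8.13)
ET = 1.17 * 0.24 * 20.5500

5.7704 mm/day


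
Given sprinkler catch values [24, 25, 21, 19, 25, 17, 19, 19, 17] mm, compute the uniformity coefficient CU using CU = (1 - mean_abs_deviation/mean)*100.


mean = 20.666667 mm
MAD = 2.740741 mm
CU = (1 - 2.740741/20.666667)*100

86.7384 %


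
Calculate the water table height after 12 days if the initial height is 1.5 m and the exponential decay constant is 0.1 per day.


m = m0 * exp(-k*t)
m = 1.5 * exp(-0.1 * 12)
m = 1.5 * exp(-1.2000)

0.4518 m


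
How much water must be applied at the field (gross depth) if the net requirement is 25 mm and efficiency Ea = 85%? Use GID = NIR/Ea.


Ea = 85% = 0.85
GID = NIR / Ea = 25 / 0.85 = 29.4118 mm

29.4118 mm


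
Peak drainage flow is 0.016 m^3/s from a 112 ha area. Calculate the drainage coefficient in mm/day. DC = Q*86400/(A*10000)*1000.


DC = Q * 86400 / (A * 10000) * 1000
DC = 0.016 * 86400 / (112 * 10000) * 1000
DC = 1382400.0000 / 1120000

1.2343 mm/day


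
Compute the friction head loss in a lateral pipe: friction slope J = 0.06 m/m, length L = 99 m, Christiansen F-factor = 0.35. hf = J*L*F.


hf = J * L * F = 0.06 * 99 * 0.35 = 2.0790 m

2.0790 m


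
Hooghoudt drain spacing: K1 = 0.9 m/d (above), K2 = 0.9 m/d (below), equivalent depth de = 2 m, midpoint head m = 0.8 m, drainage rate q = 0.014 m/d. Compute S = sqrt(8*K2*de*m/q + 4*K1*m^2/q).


S^2 = 8*K2*de*m/q + 4*K1*m^2/q
S^2 = 8*0.9*2*0.8/0.014 + 4*0.9*0.8^2/0.014
S = sqrt(987.4286)

31.4234 m


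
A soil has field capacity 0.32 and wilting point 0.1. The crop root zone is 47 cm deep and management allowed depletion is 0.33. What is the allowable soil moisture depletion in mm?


SMD = (FC - PWP) * d * MAD * 10
SMD = (0.32 - 0.1) * 47 * 0.33 * 10
SMD = 0.2200 * 47 * 0.33 * 10

34.1220 mm


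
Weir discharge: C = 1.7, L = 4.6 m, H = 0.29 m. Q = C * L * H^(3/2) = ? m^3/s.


Q = C * L * H^(3/2) = 1.7 * 4.6 * 0.29^1.5 = 1.7 * 4.6 * 0.156170

1.2212 m^3/s


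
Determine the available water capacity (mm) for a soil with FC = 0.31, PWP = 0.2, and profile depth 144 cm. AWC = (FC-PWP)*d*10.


AWC = (FC - PWP) * d * 10
AWC = (0.31 - 0.2) * 144 * 10
AWC = 0.1100 * 144 * 10

158.4000 mm


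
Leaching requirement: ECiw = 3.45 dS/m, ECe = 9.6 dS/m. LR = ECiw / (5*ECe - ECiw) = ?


LR = ECiw / (5*ECe - ECiw)
LR = 3.45 / (5*9.6 - 3.45)
LR = 3.45 / 44.5500

0.0774


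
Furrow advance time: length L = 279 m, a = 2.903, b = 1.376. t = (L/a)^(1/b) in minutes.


t = (L/a)^(1/b)
t = (279/2.903)^(1/1.376)
t = 96.107475^(1/1.376)

27.6031 min


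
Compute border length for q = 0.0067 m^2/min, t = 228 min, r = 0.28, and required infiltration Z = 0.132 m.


L = q*t/((1+r)*Z)
L = 0.0067*228/((1+0.28)*0.132)
L = 1.5276/0.16896

9.0412 m


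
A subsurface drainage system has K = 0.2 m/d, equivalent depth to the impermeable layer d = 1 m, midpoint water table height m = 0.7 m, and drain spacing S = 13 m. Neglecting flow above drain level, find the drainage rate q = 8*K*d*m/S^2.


q = 8*K*d*m/S^2
q = 8*0.2*1*0.7/13^2
q = 1.1200 / 169

0.0066 m/d


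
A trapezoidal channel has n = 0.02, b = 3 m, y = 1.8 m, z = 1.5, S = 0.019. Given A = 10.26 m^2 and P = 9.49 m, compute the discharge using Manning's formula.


R = A/P = 10.26/9.49 = 1.081138
Q = (1/0.02) * 10.26 * 1.081138^(2/3) * 0.019^0.5

74.4872 m^3/s


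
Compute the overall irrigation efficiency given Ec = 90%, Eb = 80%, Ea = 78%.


Ec = 0.9, Eb = 0.8, Ea = 0.78
E = 0.9 * 0.8 * 0.78 * 100 = 56.1600%

56.1600 %


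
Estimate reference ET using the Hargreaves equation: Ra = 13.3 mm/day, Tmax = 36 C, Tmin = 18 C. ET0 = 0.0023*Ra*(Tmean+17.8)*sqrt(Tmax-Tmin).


Tmean = (Tmax + Tmin)/2 = (36 + 18)/2 = 27.0
ET0 = 0.0023 * 13.3 * (27.0 + 17.8) * sqrt(36 - 18)
ET0 = 0.0023 * 13.3 * 44.8 * 4.242641

5.8143 mm/day


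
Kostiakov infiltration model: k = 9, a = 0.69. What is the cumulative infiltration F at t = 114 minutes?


F = k * t^a = 9 * 114^0.69
F = 9 * 26.258163

236.3235 mm


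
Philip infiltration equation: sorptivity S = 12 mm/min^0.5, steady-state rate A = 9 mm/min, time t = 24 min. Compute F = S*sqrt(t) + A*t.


F = S*sqrt(t) + A*t
F = 12*sqrt(24) + 9*24
F = 12*4.898979 + 216

274.7877 mm


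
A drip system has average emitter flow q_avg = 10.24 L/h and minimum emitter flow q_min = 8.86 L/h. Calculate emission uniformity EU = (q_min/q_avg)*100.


EU = (q_min/q_avg)*100 = (8.86/10.24)*100 = 86.5234%

86.5234 %


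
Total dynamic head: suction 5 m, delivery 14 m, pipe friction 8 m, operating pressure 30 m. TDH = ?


TDH = Hs + Hd + hf + Hp = 5 + 14 + 8 + 30 = 57

57 m


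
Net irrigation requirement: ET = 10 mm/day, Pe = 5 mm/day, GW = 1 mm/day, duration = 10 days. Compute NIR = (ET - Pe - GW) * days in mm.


Daily deficit = ET - Pe - GW = 10 - 5 - 1 = 4 mm/day
NIR = 4 * 10 = 40 mm

40.0000 mm


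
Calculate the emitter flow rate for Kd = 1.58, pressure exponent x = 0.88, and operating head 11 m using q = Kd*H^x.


q = Kd * H^x = 1.58 * 11^0.88 = 1.58 * 8.249461

13.0341 L/h


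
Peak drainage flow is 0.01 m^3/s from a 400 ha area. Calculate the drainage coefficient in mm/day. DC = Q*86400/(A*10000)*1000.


DC = Q * 86400 / (A * 10000) * 1000
DC = 0.01 * 86400 / (400 * 10000) * 1000
DC = 864000.0000 / 4000000

0.2160 mm/day


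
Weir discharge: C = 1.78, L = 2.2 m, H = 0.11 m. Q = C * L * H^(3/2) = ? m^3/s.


Q = C * L * H^(3/2) = 1.78 * 2.2 * 0.11^1.5 = 1.78 * 2.2 * 0.036483

0.1429 m^3/s


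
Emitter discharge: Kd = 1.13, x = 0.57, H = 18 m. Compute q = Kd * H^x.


q = Kd * H^x = 1.13 * 18^0.57 = 1.13 * 5.194040

5.8693 L/h


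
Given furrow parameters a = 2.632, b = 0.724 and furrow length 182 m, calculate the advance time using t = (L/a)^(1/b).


t = (L/a)^(1/b)
t = (182/2.632)^(1/0.724)
t = 69.148936^(1/0.724)

347.6484 min


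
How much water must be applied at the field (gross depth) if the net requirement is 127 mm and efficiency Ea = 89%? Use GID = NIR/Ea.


Ea = 89% = 0.89
GID = NIR / Ea = 127 / 0.89 = 142.6966 mm

142.6966 mm


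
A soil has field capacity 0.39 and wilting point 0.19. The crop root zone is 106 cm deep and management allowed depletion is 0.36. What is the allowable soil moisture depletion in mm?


SMD = (FC - PWP) * d * MAD * 10
SMD = (0.39 - 0.19) * 106 * 0.36 * 10
SMD = 0.2000 * 106 * 0.36 * 10

76.3200 mm


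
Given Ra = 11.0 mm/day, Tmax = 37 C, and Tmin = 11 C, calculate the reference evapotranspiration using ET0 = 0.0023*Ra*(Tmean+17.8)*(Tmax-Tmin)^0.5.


Tmean = (Tmax + Tmin)/2 = (37 + 11)/2 = 24.0
ET0 = 0.0023 * 11.0 * (24.0 + 17.8) * sqrt(37 - 11)
ET0 = 0.0023 * 11.0 * 41.8 * 5.099020

5.3924 mm/day


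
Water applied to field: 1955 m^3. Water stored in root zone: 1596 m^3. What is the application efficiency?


Ea = V_root / V_field * 100 = 1596 / 1955 * 100 = 81.6368%

81.6368 %


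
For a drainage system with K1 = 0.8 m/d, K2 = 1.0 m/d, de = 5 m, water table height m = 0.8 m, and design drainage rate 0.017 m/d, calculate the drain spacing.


S^2 = 8*K2*de*m/q + 4*K1*m^2/q
S^2 = 8*1.0*5*0.8/0.017 + 4*0.8*0.8^2/0.017
S = sqrt(2002.8235)

44.7529 m


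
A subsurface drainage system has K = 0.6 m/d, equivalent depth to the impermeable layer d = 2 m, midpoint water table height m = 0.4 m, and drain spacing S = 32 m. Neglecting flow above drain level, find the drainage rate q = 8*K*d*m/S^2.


q = 8*K*d*m/S^2
q = 8*0.6*2*0.4/32^2
q = 3.8400 / 1024

0.0037 m/d


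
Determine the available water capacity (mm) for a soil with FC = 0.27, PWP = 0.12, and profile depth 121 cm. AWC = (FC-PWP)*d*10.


AWC = (FC - PWP) * d * 10
AWC = (0.27 - 0.12) * 121 * 10
AWC = 0.1500 * 121 * 10

181.5000 mm


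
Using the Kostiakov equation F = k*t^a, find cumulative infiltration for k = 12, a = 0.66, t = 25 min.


F = k * t^a = 12 * 25^0.66
F = 12 * 8.368361

100.4203 mm


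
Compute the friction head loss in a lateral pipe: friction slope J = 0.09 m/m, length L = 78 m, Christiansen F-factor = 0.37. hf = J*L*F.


hf = J * L * F = 0.09 * 78 * 0.37 = 2.5974 m

2.5974 m


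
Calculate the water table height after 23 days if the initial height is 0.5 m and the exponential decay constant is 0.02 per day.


m = m0 * exp(-k*t)
m = 0.5 * exp(-0.02 * 23)
m = 0.5 * exp(-0.4600)

0.3156 m


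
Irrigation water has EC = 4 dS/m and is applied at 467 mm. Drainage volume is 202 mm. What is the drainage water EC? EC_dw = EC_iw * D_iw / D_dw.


EC_dw = EC_iw * D_iw / D_dw
EC_dw = 4 * 467 / 202
EC_dw = 1868 / 202

9.2475 dS/m


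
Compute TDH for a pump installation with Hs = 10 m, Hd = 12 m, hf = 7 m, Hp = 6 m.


TDH = Hs + Hd + hf + Hp = 10 + 12 + 7 + 6 = 35

35 m


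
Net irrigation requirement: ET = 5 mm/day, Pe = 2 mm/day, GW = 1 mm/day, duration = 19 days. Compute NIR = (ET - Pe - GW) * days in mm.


Daily deficit = ET - Pe - GW = 5 - 2 - 1 = 2 mm/day
NIR = 2 * 19 = 38 mm

38.0000 mm


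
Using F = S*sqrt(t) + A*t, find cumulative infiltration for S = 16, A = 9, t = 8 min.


F = S*sqrt(t) + A*t
F = 16*sqrt(8) + 9*8
F = 16*2.828427 + 72

117.2548 mm


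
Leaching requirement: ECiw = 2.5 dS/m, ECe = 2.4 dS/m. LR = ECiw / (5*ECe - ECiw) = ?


LR = ECiw / (5*ECe - ECiw)
LR = 2.5 / (5*2.4 - 2.5)
LR = 2.5 / 9.5000

0.2632


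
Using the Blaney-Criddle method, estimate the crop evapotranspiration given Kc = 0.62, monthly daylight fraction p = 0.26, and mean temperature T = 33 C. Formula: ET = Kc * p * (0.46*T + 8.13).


ET = Kc * p * (0.46*T + 8.13)
ET = 0.62 * 0.26 * (0.46*33 + 8.13)
ET = 0.62 * 0.26 * 23.3100

3.7576 mm/day


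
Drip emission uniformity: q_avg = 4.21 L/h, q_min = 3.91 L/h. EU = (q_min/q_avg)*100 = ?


EU = (q_min/q_avg)*100 = (3.91/4.21)*100 = 92.8741%

92.8741 %


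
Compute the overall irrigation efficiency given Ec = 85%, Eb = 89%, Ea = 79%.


Ec = 0.85, Eb = 0.89, Ea = 0.79
E = 0.85 * 0.89 * 0.79 * 100 = 59.7635%

59.7635 %


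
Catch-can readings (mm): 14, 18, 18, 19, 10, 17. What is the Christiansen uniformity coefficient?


mean = 16.000000 mm
MAD = 2.666667 mm
CU = (1 - 2.666667/16.000000)*100

83.3333 %


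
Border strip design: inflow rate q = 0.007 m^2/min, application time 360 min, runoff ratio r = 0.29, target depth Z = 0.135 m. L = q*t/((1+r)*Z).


L = q*t/((1+r)*Z)
L = 0.007*360/((1+0.29)*0.135)
L = 2.52/0.17415

14.4703 m


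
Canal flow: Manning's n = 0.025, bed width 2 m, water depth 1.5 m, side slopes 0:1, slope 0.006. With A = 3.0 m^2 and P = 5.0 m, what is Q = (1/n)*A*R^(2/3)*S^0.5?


R = A/P = 3.0/5.0 = 0.600000
Q = (1/0.025) * 3.0 * 0.600000^(2/3) * 0.006^0.5

6.6124 m^3/s


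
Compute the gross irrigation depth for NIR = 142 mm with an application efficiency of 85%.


Ea = 85% = 0.85
GID = NIR / Ea = 142 / 0.85 = 167.0588 mm

167.0588 mm


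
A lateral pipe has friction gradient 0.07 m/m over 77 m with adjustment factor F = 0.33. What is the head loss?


hf = J * L * F = 0.07 * 77 * 0.33 = 1.7787 m

1.7787 m


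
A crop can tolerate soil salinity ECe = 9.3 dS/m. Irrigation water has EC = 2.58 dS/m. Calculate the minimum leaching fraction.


LR = ECiw / (5*ECe - ECiw)
LR = 2.58 / (5*9.3 - 2.58)
LR = 2.58 / 43.9200

0.0587


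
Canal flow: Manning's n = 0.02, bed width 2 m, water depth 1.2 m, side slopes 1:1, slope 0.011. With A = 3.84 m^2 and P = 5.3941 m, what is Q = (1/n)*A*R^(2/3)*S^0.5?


R = A/P = 3.84/5.3941 = 0.711889
Q = (1/0.02) * 3.84 * 0.711889^(2/3) * 0.011^0.5

16.0548 m^3/s


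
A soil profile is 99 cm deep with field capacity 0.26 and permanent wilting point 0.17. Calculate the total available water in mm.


AWC = (FC - PWP) * d * 10
AWC = (0.26 - 0.17) * 99 * 10
AWC = 0.0900 * 99 * 10

89.1000 mm


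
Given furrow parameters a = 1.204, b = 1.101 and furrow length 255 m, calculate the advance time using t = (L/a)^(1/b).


t = (L/a)^(1/b)
t = (255/1.204)^(1/1.101)
t = 211.794020^(1/1.101)

129.5825 min


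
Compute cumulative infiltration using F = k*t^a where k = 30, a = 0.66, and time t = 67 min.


F = k * t^a = 30 * 67^0.66
F = 30 * 16.040185

481.2056 mm


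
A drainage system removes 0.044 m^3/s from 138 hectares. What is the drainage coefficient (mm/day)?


DC = Q * 86400 / (A * 10000) * 1000
DC = 0.044 * 86400 / (138 * 10000) * 1000
DC = 3801600.0000 / 1380000

2.7548 mm/day


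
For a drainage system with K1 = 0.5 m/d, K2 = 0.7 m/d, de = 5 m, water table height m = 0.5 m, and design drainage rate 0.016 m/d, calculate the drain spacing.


S^2 = 8*K2*de*m/q + 4*K1*m^2/q
S^2 = 8*0.7*5*0.5/0.016 + 4*0.5*0.5^2/0.016
S = sqrt(906.2500)

30.1040 m


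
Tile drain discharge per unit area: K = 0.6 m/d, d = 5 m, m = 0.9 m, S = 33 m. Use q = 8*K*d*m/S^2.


q = 8*K*d*m/S^2
q = 8*0.6*5*0.9/33^2
q = 21.6000 / 1089

0.0198 m/d


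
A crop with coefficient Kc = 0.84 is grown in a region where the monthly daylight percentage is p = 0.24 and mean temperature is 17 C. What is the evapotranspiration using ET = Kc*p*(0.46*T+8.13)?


ET = Kc * p * (0.46*T + 8.13)
ET = 0.84 * 0.24 * (0.46*17 + 8.13)
ET = 0.84 * 0.24 * 15.9500

3.2155 mm/day


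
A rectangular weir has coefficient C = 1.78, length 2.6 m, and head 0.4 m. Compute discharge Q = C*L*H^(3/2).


Q = C * L * H^(3/2) = 1.78 * 2.6 * 0.4^1.5 = 1.78 * 2.6 * 0.252982

1.1708 m^3/s


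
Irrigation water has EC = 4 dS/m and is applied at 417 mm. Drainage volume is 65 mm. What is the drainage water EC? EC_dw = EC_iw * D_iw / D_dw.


EC_dw = EC_iw * D_iw / D_dw
EC_dw = 4 * 417 / 65
EC_dw = 1668 / 65

25.6615 dS/m


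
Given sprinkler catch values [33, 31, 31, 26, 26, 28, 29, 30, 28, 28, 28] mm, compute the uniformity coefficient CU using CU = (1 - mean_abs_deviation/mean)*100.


mean = 28.909091 mm
MAD = 1.719008 mm
CU = (1 - 1.719008/28.909091)*100

94.0537 %


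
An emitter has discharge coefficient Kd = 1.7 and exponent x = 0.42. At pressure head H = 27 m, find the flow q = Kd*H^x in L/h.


q = Kd * H^x = 1.7 * 27^0.42 = 1.7 * 3.991837

6.7861 L/h


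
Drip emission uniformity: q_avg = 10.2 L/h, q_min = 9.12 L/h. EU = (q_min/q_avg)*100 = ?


EU = (q_min/q_avg)*100 = (9.12/10.2)*100 = 89.4118%

89.4118 %


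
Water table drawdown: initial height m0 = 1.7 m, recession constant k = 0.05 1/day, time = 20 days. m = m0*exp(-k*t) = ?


m = m0 * exp(-k*t)
m = 1.7 * exp(-0.05 * 20)
m = 1.7 * exp(-1.0000)

0.6254 m


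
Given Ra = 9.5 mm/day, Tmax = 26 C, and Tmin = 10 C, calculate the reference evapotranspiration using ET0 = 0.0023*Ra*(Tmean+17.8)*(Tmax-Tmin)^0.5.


Tmean = (Tmax + Tmin)/2 = (26 + 10)/2 = 18.0
ET0 = 0.0023 * 9.5 * (18.0 + 17.8) * sqrt(26 - 10)
ET0 = 0.0023 * 9.5 * 35.8 * 4.000000

3.1289 mm/day


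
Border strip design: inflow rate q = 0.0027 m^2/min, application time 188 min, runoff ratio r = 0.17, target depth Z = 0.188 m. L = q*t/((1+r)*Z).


L = q*t/((1+r)*Z)
L = 0.0027*188/((1+0.17)*0.188)
L = 0.5076/0.21996

2.3077 m


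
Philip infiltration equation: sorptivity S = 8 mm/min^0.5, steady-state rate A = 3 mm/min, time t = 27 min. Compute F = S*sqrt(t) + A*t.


F = S*sqrt(t) + A*t
F = 8*sqrt(27) + 3*27
F = 8*5.196152 + 81

122.5692 mm


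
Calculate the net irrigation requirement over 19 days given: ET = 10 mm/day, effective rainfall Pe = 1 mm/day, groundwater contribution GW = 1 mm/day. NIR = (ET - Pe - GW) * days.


Daily deficit = ET - Pe - GW = 10 - 1 - 1 = 8 mm/day
NIR = 8 * 19 = 152 mm

152.0000 mm


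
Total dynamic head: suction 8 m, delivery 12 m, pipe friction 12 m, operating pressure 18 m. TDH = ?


TDH = Hs + Hd + hf + Hp = 8 + 12 + 12 + 18 = 50

50 m


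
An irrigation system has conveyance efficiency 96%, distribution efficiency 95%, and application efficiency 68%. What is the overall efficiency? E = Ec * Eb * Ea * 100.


Ec = 0.96, Eb = 0.95, Ea = 0.68
E = 0.96 * 0.95 * 0.68 * 100 = 62.0160%

62.0160 %


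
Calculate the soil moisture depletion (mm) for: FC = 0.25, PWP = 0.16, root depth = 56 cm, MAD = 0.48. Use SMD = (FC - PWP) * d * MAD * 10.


SMD = (FC - PWP) * d * MAD * 10
SMD = (0.25 - 0.16) * 56 * 0.48 * 10
SMD = 0.0900 * 56 * 0.48 * 10

24.1920 mm


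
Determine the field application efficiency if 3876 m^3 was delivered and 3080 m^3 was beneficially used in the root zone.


Ea = V_root / V_field * 100 = 3080 / 3876 * 100 = 79.4634%

79.4634 %


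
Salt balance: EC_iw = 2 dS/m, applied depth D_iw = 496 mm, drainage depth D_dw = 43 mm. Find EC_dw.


EC_dw = EC_iw * D_iw / D_dw
EC_dw = 2 * 496 / 43
EC_dw = 992 / 43

23.0698 dS/m


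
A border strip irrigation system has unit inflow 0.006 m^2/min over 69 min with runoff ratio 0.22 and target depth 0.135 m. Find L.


L = q*t/((1+r)*Z)
L = 0.006*69/((1+0.22)*0.135)
L = 0.414/0.1647

2.5137 m


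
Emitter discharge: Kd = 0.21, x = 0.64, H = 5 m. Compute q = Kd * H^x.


q = Kd * H^x = 0.21 * 5^0.64 = 0.21 * 2.801179

0.5882 L/h


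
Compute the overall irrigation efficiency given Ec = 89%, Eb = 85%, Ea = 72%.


Ec = 0.89, Eb = 0.85, Ea = 0.72
E = 0.89 * 0.85 * 0.72 * 100 = 54.4680%

54.4680 %


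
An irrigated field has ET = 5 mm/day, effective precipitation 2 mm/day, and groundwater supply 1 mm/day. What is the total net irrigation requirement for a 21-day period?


Daily deficit = ET - Pe - GW = 5 - 2 - 1 = 2 mm/day
NIR = 2 * 21 = 42 mm

42.0000 mm


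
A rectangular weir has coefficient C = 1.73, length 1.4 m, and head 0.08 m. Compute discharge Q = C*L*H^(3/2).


Q = C * L * H^(3/2) = 1.73 * 1.4 * 0.08^1.5 = 1.73 * 1.4 * 0.022627

0.0548 m^3/s


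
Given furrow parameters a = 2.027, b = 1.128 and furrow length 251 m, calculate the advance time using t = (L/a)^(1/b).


t = (L/a)^(1/b)
t = (251/2.027)^(1/1.128)
t = 123.828318^(1/1.128)

71.6699 min


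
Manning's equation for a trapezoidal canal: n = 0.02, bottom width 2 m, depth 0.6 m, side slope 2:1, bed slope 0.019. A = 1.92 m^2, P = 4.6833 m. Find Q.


R = A/P = 1.92/4.6833 = 0.409967
Q = (1/0.02) * 1.92 * 0.409967^(2/3) * 0.019^0.5

7.3027 m^3/s


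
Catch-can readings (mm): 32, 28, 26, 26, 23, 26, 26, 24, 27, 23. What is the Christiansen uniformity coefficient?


mean = 26.100000 mm
MAD = 1.740000 mm
CU = (1 - 1.740000/26.100000)*100

93.3333 %


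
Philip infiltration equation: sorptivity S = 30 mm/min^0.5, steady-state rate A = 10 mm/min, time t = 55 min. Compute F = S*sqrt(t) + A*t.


F = S*sqrt(t) + A*t
F = 30*sqrt(55) + 10*55
F = 30*7.416198 + 550

772.4859 mm


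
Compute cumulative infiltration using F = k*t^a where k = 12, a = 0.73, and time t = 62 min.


F = k * t^a = 12 * 62^0.73
F = 12 * 20.344449

244.1334 mm


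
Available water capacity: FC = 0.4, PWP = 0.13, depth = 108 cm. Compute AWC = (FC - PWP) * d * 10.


AWC = (FC - PWP) * d * 10
AWC = (0.4 - 0.13) * 108 * 10
AWC = 0.2700 * 108 * 10

291.6000 mm


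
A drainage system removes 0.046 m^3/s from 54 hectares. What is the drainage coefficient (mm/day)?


DC = Q * 86400 / (A * 10000) * 1000
DC = 0.046 * 86400 / (54 * 10000) * 1000
DC = 3974400.0000 / 540000

7.3600 mm/day


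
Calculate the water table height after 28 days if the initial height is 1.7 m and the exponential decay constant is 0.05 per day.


m = m0 * exp(-k*t)
m = 1.7 * exp(-0.05 * 28)
m = 1.7 * exp(-1.4000)

0.4192 m


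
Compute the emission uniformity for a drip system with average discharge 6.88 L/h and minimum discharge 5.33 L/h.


EU = (q_min/q_avg)*100 = (5.33/6.88)*100 = 77.4709%

77.4709 %


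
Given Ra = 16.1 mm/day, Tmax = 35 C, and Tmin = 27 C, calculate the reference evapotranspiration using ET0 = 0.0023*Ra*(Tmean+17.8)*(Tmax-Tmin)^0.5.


Tmean = (Tmax + Tmin)/2 = (35 + 27)/2 = 31.0
ET0 = 0.0023 * 16.1 * (31.0 + 17.8) * sqrt(35 - 27)
ET0 = 0.0023 * 16.1 * 48.8 * 2.828427

5.1111 mm/day


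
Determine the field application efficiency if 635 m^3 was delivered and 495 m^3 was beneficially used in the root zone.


Ea = V_root / V_field * 100 = 495 / 635 * 100 = 77.9528%

77.9528 %


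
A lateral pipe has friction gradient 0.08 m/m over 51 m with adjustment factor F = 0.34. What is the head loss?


hf = J * L * F = 0.08 * 51 * 0.34 = 1.3872 m

1.3872 m


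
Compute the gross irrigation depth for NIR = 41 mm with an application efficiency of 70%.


Ea = 70% = 0.7
GID = NIR / Ea = 41 / 0.7 = 58.5714 mm

58.5714 mm


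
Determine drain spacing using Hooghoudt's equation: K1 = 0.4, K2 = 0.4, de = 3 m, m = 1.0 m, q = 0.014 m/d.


S^2 = 8*K2*de*m/q + 4*K1*m^2/q
S^2 = 8*0.4*3*1.0/0.014 + 4*0.4*1.0^2/0.014
S = sqrt(800.0000)

28.2843 m


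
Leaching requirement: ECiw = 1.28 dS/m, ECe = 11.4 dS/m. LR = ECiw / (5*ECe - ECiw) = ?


LR = ECiw / (5*ECe - ECiw)
LR = 1.28 / (5*11.4 - 1.28)
LR = 1.28 / 55.7200

0.0230


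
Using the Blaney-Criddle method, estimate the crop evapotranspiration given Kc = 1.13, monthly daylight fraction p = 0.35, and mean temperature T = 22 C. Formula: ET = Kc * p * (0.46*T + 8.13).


ET = Kc * p * (0.46*T + 8.13)
ET = 1.13 * 0.35 * (0.46*22 + 8.13)
ET = 1.13 * 0.35 * 18.2500

7.2179 mm/day


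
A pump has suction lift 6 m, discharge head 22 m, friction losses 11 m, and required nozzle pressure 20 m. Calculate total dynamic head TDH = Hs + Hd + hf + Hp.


TDH = Hs + Hd + hf + Hp = 6 + 22 + 11 + 20 = 59

59 m


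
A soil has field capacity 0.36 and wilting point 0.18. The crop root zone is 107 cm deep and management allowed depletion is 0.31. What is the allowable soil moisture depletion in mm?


SMD = (FC - PWP) * d * MAD * 10
SMD = (0.36 - 0.18) * 107 * 0.31 * 10
SMD = 0.1800 * 107 * 0.31 * 10

59.7060 mm


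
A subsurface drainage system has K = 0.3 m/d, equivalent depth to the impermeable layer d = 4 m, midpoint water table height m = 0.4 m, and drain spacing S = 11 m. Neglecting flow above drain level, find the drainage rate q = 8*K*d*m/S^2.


q = 8*K*d*m/S^2
q = 8*0.3*4*0.4/11^2
q = 3.8400 / 121

0.0317 m/d


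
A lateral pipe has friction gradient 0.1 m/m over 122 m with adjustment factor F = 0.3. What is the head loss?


hf = J * L * F = 0.1 * 122 * 0.3 = 3.6600 m

3.6600 m


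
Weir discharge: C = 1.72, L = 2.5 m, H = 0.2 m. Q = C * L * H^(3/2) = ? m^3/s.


Q = C * L * H^(3/2) = 1.72 * 2.5 * 0.2^1.5 = 1.72 * 2.5 * 0.089443

0.3846 m^3/s


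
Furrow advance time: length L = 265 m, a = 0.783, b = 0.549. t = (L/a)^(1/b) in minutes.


t = (L/a)^(1/b)
t = (265/0.783)^(1/0.549)
t = 338.441890^(1/0.549)

40498.5229 min


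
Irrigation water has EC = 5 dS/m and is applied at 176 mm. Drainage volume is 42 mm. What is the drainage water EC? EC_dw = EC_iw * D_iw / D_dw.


EC_dw = EC_iw * D_iw / D_dw
EC_dw = 5 * 176 / 42
EC_dw = 880 / 42

20.9524 dS/m


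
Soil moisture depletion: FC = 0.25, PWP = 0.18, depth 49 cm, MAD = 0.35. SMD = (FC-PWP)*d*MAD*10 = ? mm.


SMD = (FC - PWP) * d * MAD * 10
SMD = (0.25 - 0.18) * 49 * 0.35 * 10
SMD = 0.0700 * 49 * 0.35 * 10

12.0050 mm


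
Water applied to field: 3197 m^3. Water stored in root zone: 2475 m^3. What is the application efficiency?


Ea = V_root / V_field * 100 = 2475 / 3197 * 100 = 77.4163%

77.4163 %


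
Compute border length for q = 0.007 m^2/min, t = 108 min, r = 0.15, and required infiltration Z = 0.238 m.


L = q*t/((1+r)*Z)
L = 0.007*108/((1+0.15)*0.238)
L = 0.756/0.2737

2.7621 m


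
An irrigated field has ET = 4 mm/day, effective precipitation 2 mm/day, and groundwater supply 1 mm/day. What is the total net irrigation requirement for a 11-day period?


Daily deficit = ET - Pe - GW = 4 - 2 - 1 = 1 mm/day
NIR = 1 * 11 = 11 mm

11.0000 mm


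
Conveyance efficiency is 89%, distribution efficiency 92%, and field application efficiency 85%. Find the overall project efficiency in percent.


Ec = 0.89, Eb = 0.92, Ea = 0.85
E = 0.89 * 0.92 * 0.85 * 100 = 69.5980%

69.5980 %


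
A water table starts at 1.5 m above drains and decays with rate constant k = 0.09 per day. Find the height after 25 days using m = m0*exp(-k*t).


m = m0 * exp(-k*t)
m = 1.5 * exp(-0.09 * 25)
m = 1.5 * exp(-2.2500)

0.1581 m


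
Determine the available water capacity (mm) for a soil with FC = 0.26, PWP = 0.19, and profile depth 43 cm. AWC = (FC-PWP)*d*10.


AWC = (FC - PWP) * d * 10
AWC = (0.26 - 0.19) * 43 * 10
AWC = 0.0700 * 43 * 10

30.1000 mm


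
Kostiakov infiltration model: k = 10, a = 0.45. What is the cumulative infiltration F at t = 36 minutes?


F = k * t^a = 10 * 36^0.45
F = 10 * 5.015753

50.1575 mm


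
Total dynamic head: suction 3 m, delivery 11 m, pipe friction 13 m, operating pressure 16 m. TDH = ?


TDH = Hs + Hd + hf + Hp = 3 + 11 + 13 + 16 = 43

43 m


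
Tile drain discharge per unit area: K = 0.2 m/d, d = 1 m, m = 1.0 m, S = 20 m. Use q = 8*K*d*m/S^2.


q = 8*K*d*m/S^2
q = 8*0.2*1*1.0/20^2
q = 1.6000 / 400

0.0040 m/d


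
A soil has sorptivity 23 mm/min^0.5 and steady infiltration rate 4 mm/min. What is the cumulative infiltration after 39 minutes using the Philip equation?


F = S*sqrt(t) + A*t
F = 23*sqrt(39) + 4*39
F = 23*6.244998 + 156

299.6350 mm


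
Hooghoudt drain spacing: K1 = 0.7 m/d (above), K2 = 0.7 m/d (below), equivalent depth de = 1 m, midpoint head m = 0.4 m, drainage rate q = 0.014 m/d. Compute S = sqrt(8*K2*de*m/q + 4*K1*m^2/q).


S^2 = 8*K2*de*m/q + 4*K1*m^2/q
S^2 = 8*0.7*1*0.4/0.014 + 4*0.7*0.4^2/0.014
S = sqrt(192.0000)

13.8564 m


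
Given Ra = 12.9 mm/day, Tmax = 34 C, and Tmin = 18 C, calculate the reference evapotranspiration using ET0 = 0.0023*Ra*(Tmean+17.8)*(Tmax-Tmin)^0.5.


Tmean = (Tmax + Tmin)/2 = (34 + 18)/2 = 26.0
ET0 = 0.0023 * 12.9 * (26.0 + 17.8) * sqrt(34 - 18)
ET0 = 0.0023 * 12.9 * 43.8 * 4.000000

5.1982 mm/day


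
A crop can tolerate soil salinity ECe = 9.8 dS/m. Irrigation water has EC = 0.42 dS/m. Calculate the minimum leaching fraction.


LR = ECiw / (5*ECe - ECiw)
LR = 0.42 / (5*9.8 - 0.42)
LR = 0.42 / 48.5800

0.0086


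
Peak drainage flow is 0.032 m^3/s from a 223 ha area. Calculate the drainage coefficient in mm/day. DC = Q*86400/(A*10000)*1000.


DC = Q * 86400 / (A * 10000) * 1000
DC = 0.032 * 86400 / (223 * 10000) * 1000
DC = 2764800.0000 / 2230000

1.2398 mm/day


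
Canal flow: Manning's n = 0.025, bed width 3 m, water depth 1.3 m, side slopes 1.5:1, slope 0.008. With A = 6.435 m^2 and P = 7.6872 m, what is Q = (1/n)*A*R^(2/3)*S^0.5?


R = A/P = 6.435/7.6872 = 0.837106
Q = (1/0.025) * 6.435 * 0.837106^(2/3) * 0.008^0.5

20.4491 m^3/s


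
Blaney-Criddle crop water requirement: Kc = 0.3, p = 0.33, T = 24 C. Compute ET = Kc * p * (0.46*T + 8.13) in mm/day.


ET = Kc * p * (0.46*T + 8.13)
ET = 0.3 * 0.33 * (0.46*24 + 8.13)
ET = 0.3 * 0.33 * 19.1700

1.8978 mm/day


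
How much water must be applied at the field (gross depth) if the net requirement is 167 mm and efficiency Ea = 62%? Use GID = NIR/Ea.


Ea = 62% = 0.62
GID = NIR / Ea = 167 / 0.62 = 269.3548 mm

269.3548 mm


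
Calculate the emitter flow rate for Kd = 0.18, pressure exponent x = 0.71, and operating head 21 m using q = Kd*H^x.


q = Kd * H^x = 0.18 * 21^0.71 = 0.18 * 8.685118

1.5633 L/h


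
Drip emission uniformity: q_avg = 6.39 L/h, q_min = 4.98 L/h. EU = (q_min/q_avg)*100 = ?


EU = (q_min/q_avg)*100 = (4.98/6.39)*100 = 77.9343%

77.9343 %


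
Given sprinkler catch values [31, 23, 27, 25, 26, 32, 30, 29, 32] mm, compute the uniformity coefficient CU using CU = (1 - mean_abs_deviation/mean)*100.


mean = 28.333333 mm
MAD = 2.740741 mm
CU = (1 - 2.740741/28.333333)*100

90.3268 %


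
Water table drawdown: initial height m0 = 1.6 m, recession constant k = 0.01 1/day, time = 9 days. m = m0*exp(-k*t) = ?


m = m0 * exp(-k*t)
m = 1.6 * exp(-0.01 * 9)
m = 1.6 * exp(-0.0900)

1.4623 m


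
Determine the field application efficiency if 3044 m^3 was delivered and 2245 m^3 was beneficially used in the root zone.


Ea = V_root / V_field * 100 = 2245 / 3044 * 100 = 73.7516%

73.7516 %


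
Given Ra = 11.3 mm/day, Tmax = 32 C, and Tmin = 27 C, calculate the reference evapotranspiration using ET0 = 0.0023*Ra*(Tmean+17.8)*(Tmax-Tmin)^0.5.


Tmean = (Tmax + Tmin)/2 = (32 + 27)/2 = 29.5
ET0 = 0.0023 * 11.3 * (29.5 + 17.8) * sqrt(32 - 27)
ET0 = 0.0023 * 11.3 * 47.3 * 2.236068

2.7489 mm/day


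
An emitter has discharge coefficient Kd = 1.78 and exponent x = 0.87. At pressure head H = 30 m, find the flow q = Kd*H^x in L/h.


q = Kd * H^x = 1.78 * 30^0.87 = 1.78 * 19.279488

34.3175 L/h


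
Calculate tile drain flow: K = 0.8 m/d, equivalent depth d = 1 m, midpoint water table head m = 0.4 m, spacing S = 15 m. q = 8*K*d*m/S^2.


q = 8*K*d*m/S^2
q = 8*0.8*1*0.4/15^2
q = 2.5600 / 225

0.0114 m/d


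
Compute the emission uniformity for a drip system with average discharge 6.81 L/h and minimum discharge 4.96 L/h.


EU = (q_min/q_avg)*100 = (4.96/6.81)*100 = 72.8341%

72.8341 %


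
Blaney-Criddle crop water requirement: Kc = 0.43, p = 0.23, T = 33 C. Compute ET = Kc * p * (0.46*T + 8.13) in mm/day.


ET = Kc * p * (0.46*T + 8.13)
ET = 0.43 * 0.23 * (0.46*33 + 8.13)
ET = 0.43 * 0.23 * 23.3100

2.3054 mm/day


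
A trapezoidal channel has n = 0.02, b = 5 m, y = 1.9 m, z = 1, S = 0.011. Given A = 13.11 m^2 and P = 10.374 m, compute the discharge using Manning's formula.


R = A/P = 13.11/10.374 = 1.263736
Q = (1/0.02) * 13.11 * 1.263736^(2/3) * 0.011^0.5

80.3600 m^3/s


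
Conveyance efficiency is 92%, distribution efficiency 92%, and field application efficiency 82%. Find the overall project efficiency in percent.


Ec = 0.92, Eb = 0.92, Ea = 0.82
E = 0.92 * 0.92 * 0.82 * 100 = 69.4048%

69.4048 %


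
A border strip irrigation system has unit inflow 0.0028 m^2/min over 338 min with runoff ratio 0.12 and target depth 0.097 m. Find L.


L = q*t/((1+r)*Z)
L = 0.0028*338/((1+0.12)*0.097)
L = 0.9464/0.10864

8.7113 m


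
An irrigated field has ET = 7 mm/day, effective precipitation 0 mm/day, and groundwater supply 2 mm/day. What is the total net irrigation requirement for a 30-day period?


Daily deficit = ET - Pe - GW = 7 - 0 - 2 = 5 mm/day
NIR = 5 * 30 = 150 mm

150.0000 mm


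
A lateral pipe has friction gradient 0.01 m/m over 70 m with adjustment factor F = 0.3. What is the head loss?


hf = J * L * F = 0.01 * 70 * 0.3 = 0.2100 m

0.2100 m


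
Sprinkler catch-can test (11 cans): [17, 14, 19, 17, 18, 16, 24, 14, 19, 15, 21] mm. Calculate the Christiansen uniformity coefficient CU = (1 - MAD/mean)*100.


mean = 17.636364 mm
MAD = 2.330579 mm
CU = (1 - 2.330579/17.636364)*100

86.7854 %


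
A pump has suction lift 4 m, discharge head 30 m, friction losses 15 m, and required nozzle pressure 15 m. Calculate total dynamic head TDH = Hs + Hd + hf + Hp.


TDH = Hs + Hd + hf + Hp = 4 + 30 + 15 + 15 = 64

64 m


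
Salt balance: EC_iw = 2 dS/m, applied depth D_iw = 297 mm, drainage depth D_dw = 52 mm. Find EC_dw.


EC_dw = EC_iw * D_iw / D_dw
EC_dw = 2 * 297 / 52
EC_dw = 594 / 52

11.4231 dS/m


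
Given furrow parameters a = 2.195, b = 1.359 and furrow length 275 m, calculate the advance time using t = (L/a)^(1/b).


t = (L/a)^(1/b)
t = (275/2.195)^(1/1.359)
t = 125.284738^(1/1.359)

34.9709 min


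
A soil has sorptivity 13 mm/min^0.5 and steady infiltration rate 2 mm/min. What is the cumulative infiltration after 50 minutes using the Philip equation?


F = S*sqrt(t) + A*t
F = 13*sqrt(50) + 2*50
F = 13*7.071068 + 100

191.9239 mm


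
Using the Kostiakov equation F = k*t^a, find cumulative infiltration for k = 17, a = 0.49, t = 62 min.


F = k * t^a = 17 * 62^0.49
F = 17 * 7.555652

128.4461 mm


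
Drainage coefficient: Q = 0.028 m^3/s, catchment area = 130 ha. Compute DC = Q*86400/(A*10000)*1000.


DC = Q * 86400 / (A * 10000) * 1000
DC = 0.028 * 86400 / (130 * 10000) * 1000
DC = 2419200.0000 / 1300000

1.8609 mm/day


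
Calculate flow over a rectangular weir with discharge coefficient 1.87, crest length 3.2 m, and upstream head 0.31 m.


Q = C * L * H^(3/2) = 1.87 * 3.2 * 0.31^1.5 = 1.87 * 3.2 * 0.172601

1.0328 m^3/s


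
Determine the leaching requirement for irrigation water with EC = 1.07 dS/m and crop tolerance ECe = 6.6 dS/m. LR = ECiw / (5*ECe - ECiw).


LR = ECiw / (5*ECe - ECiw)
LR = 1.07 / (5*6.6 - 1.07)
LR = 1.07 / 31.9300

0.0335


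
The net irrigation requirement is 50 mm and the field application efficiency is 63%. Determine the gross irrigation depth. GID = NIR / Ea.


Ea = 63% = 0.63
GID = NIR / Ea = 50 / 0.63 = 79.3651 mm

79.3651 mm


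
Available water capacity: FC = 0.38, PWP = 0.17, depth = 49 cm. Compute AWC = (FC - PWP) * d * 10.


AWC = (FC - PWP) * d * 10
AWC = (0.38 - 0.17) * 49 * 10
AWC = 0.2100 * 49 * 10

102.9000 mm


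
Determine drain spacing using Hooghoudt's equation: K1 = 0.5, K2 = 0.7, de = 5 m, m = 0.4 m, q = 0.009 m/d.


S^2 = 8*K2*de*m/q + 4*K1*m^2/q
S^2 = 8*0.7*5*0.4/0.009 + 4*0.5*0.4^2/0.009
S = sqrt(1280.0000)

35.7771 m


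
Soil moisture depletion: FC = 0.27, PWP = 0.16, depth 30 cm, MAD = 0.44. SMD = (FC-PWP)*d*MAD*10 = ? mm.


SMD = (FC - PWP) * d * MAD * 10
SMD = (0.27 - 0.16) * 30 * 0.44 * 10
SMD = 0.1100 * 30 * 0.44 * 10

14.5200 mm


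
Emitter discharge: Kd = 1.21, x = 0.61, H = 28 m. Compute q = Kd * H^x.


q = Kd * H^x = 1.21 * 28^0.61 = 1.21 * 7.634250

9.2374 L/h


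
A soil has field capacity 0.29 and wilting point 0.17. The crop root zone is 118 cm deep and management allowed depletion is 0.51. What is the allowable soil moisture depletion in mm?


SMD = (FC - PWP) * d * MAD * 10
SMD = (0.29 - 0.17) * 118 * 0.51 * 10
SMD = 0.1200 * 118 * 0.51 * 10

72.2160 mm


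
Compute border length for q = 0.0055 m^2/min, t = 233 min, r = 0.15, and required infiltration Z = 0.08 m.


L = q*t/((1+r)*Z)
L = 0.0055*233/((1+0.15)*0.08)
L = 1.2815/0.092

13.9293 m


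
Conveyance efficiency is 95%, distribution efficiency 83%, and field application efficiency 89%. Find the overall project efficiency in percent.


Ec = 0.95, Eb = 0.83, Ea = 0.89
E = 0.95 * 0.83 * 0.89 * 100 = 70.1765%

70.1765 %


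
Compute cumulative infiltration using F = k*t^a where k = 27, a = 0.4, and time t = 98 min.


F = k * t^a = 27 * 98^0.4
F = 27 * 6.258791

168.9874 mm


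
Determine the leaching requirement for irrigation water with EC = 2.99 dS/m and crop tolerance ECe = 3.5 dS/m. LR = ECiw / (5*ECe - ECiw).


LR = ECiw / (5*ECe - ECiw)
LR = 2.99 / (5*3.5 - 2.99)
LR = 2.99 / 14.5100

0.2061


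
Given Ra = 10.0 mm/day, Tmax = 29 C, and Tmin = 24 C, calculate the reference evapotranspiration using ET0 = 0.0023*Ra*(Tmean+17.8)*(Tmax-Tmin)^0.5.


Tmean = (Tmax + Tmin)/2 = (29 + 24)/2 = 26.5
ET0 = 0.0023 * 10.0 * (26.5 + 17.8) * sqrt(29 - 24)
ET0 = 0.0023 * 10.0 * 44.3 * 2.236068

2.2783 mm/day
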